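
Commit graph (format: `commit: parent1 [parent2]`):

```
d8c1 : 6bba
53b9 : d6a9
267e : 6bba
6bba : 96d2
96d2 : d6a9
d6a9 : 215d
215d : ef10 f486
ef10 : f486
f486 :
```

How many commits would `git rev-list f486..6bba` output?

Reachable from 6bba: {215d, 6bba, 96d2, d6a9, ef10, f486}.
Reachable from f486: {f486}.
In 6bba's history but not f486's: {215d, 6bba, 96d2, d6a9, ef10} — 5 commits.

5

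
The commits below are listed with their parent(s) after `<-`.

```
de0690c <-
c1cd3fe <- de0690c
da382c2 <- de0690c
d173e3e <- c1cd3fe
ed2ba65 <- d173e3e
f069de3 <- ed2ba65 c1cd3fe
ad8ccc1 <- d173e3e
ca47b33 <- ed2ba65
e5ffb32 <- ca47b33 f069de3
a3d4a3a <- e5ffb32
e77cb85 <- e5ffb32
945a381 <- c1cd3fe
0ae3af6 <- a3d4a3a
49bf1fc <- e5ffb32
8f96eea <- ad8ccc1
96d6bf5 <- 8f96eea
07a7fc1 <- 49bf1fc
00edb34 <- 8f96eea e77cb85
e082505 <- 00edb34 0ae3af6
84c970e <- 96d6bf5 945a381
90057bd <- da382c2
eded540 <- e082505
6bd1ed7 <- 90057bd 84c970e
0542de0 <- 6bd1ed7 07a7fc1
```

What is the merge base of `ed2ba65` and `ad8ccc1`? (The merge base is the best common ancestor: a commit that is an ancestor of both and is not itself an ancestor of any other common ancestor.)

d173e3e

Ancestors of ed2ba65: {c1cd3fe, d173e3e, de0690c, ed2ba65}.
Ancestors of ad8ccc1: {ad8ccc1, c1cd3fe, d173e3e, de0690c}.
Common ancestors: {c1cd3fe, d173e3e, de0690c}.
Among these, d173e3e is not an ancestor of any other common ancestor — it is the merge base.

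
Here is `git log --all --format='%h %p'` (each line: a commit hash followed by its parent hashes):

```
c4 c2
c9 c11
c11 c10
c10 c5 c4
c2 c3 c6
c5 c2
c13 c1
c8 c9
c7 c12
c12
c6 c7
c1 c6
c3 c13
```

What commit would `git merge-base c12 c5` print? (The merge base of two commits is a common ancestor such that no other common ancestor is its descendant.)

Ancestors of c12: {c12}.
Ancestors of c5: {c1, c12, c13, c2, c3, c5, c6, c7}.
Common ancestors: {c12}.
The only common ancestor is c12, so it is the merge base.

c12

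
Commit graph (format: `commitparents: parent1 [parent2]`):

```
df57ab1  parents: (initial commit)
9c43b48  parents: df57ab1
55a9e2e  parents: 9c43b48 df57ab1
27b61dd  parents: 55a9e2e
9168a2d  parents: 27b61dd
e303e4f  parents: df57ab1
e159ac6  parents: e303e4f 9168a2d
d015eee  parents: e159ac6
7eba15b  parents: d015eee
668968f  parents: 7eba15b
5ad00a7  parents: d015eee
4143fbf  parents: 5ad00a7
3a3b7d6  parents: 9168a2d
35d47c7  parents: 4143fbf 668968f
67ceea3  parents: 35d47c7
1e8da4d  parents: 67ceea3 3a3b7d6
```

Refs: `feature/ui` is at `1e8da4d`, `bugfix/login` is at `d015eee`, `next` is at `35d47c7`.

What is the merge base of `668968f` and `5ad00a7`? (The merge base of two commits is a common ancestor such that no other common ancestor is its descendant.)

Ancestors of 668968f: {27b61dd, 55a9e2e, 668968f, 7eba15b, 9168a2d, 9c43b48, d015eee, df57ab1, e159ac6, e303e4f}.
Ancestors of 5ad00a7: {27b61dd, 55a9e2e, 5ad00a7, 9168a2d, 9c43b48, d015eee, df57ab1, e159ac6, e303e4f}.
Common ancestors: {27b61dd, 55a9e2e, 9168a2d, 9c43b48, d015eee, df57ab1, e159ac6, e303e4f}.
Among these, d015eee is not an ancestor of any other common ancestor — it is the merge base.

d015eee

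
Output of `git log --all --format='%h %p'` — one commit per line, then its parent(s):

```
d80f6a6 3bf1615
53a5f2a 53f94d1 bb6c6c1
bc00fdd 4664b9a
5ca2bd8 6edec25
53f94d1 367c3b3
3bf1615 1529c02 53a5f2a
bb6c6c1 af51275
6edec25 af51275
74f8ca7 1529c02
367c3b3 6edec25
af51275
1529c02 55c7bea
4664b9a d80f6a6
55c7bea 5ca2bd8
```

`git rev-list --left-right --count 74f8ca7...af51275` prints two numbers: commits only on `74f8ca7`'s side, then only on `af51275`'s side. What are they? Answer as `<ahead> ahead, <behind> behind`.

Reachable from 74f8ca7: {1529c02, 55c7bea, 5ca2bd8, 6edec25, 74f8ca7, af51275}.
Reachable from af51275: {af51275}.
Only in 74f8ca7's history (ahead): {1529c02, 55c7bea, 5ca2bd8, 6edec25, 74f8ca7} — 5.
Only in af51275's history (behind): {} — 0.

5 ahead, 0 behind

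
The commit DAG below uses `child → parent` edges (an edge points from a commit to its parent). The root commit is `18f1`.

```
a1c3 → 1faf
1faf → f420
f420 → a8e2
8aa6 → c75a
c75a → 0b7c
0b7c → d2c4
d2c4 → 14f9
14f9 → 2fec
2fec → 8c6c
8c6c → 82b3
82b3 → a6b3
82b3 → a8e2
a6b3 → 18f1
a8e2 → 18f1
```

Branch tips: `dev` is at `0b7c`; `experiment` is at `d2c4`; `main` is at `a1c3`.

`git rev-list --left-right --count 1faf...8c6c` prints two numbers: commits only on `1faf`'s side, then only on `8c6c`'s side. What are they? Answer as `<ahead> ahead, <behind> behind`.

2 ahead, 3 behind

Reachable from 1faf: {18f1, 1faf, a8e2, f420}.
Reachable from 8c6c: {18f1, 82b3, 8c6c, a6b3, a8e2}.
Only in 1faf's history (ahead): {1faf, f420} — 2.
Only in 8c6c's history (behind): {82b3, 8c6c, a6b3} — 3.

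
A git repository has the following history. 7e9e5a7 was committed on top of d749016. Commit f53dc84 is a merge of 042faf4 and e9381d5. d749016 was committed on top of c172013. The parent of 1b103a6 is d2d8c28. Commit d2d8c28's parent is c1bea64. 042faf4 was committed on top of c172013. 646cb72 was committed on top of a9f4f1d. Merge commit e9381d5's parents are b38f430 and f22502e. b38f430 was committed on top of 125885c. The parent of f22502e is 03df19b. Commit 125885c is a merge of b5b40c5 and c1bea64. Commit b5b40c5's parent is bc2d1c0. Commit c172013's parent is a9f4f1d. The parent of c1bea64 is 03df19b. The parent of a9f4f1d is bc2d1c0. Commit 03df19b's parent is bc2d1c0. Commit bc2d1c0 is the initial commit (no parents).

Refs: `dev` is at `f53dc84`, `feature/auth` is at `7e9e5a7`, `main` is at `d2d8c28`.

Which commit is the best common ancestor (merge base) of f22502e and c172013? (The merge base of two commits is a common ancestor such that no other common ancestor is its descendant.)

Ancestors of f22502e: {03df19b, bc2d1c0, f22502e}.
Ancestors of c172013: {a9f4f1d, bc2d1c0, c172013}.
Common ancestors: {bc2d1c0}.
The only common ancestor is bc2d1c0, so it is the merge base.

bc2d1c0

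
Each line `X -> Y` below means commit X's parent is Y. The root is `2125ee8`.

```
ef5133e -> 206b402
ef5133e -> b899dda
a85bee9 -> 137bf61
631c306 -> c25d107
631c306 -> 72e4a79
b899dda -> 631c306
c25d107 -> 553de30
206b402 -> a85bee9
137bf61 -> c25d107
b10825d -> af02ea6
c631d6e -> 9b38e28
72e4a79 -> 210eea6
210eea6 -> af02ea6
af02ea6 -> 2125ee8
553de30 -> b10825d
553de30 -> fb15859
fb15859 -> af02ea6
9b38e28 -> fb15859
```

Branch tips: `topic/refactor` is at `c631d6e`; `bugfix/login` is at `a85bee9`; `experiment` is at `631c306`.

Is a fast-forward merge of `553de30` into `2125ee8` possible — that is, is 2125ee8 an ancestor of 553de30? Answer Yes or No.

A fast-forward from 2125ee8 to 553de30 is possible iff 2125ee8 is an ancestor of 553de30.
Ancestors of 553de30: {2125ee8, 553de30, af02ea6, b10825d, fb15859}.
2125ee8 is among them, so fast-forward is possible.

Yes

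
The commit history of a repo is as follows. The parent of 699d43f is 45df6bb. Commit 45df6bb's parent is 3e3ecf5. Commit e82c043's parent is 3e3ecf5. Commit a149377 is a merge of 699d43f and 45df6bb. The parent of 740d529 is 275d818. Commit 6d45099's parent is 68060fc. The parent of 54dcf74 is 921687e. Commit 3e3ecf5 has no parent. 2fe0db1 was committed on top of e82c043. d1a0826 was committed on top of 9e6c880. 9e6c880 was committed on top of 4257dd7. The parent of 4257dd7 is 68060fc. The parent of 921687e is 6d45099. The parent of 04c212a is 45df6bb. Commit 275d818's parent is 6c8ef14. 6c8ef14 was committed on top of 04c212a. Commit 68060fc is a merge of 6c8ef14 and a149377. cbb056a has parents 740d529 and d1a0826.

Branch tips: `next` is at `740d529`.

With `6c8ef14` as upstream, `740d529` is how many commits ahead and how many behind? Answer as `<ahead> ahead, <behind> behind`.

Reachable from 740d529: {04c212a, 275d818, 3e3ecf5, 45df6bb, 6c8ef14, 740d529}.
Reachable from 6c8ef14: {04c212a, 3e3ecf5, 45df6bb, 6c8ef14}.
Only in 740d529's history (ahead): {275d818, 740d529} — 2.
Only in 6c8ef14's history (behind): {} — 0.

2 ahead, 0 behind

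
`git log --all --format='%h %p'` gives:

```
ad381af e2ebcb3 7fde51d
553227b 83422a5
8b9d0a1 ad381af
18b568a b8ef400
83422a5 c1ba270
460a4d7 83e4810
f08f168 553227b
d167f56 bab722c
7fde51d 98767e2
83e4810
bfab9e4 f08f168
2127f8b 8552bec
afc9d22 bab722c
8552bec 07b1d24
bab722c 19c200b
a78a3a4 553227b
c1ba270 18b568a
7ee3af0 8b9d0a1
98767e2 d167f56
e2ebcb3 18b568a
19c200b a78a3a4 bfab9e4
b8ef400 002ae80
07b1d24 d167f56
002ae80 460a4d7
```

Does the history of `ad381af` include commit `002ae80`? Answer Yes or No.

Ancestors of ad381af (commits reachable by following parents): {002ae80, 18b568a, 19c200b, 460a4d7, 553227b, 7fde51d, 83422a5, 83e4810, 98767e2, a78a3a4, ad381af, b8ef400, bab722c, bfab9e4, c1ba270, d167f56, e2ebcb3, f08f168}.
002ae80 is in that set, so it is an ancestor of ad381af.

Yes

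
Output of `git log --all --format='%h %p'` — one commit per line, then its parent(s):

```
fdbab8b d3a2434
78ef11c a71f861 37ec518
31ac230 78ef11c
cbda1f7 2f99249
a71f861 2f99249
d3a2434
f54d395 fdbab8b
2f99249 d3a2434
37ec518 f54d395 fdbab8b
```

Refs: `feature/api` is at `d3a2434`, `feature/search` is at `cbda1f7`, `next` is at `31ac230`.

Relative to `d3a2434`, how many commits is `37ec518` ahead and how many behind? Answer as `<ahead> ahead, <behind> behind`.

Reachable from 37ec518: {37ec518, d3a2434, f54d395, fdbab8b}.
Reachable from d3a2434: {d3a2434}.
Only in 37ec518's history (ahead): {37ec518, f54d395, fdbab8b} — 3.
Only in d3a2434's history (behind): {} — 0.

3 ahead, 0 behind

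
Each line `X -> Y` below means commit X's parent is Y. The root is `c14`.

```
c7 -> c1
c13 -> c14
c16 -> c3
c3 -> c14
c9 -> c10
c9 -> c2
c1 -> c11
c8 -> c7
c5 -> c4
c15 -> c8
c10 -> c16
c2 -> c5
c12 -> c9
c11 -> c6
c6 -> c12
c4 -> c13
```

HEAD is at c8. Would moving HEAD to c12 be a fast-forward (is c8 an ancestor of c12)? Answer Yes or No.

No

A fast-forward from c8 to c12 is possible iff c8 is an ancestor of c12.
Ancestors of c12: {c10, c12, c13, c14, c16, c2, c3, c4, c5, c9}.
c8 is not among them, so fast-forward is not possible.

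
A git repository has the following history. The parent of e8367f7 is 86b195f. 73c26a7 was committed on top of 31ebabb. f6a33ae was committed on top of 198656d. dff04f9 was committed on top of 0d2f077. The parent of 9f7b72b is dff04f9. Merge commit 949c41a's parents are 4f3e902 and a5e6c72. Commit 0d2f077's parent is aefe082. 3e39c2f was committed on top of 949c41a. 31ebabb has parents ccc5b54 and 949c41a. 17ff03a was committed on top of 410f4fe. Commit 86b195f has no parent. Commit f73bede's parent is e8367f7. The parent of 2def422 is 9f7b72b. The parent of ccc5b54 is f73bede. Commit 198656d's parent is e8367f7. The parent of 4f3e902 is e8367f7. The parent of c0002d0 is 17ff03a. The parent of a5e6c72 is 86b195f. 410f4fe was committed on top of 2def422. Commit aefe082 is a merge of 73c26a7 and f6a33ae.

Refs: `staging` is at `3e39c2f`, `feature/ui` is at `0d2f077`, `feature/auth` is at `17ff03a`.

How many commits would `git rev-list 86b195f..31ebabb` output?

Reachable from 31ebabb: {31ebabb, 4f3e902, 86b195f, 949c41a, a5e6c72, ccc5b54, e8367f7, f73bede}.
Reachable from 86b195f: {86b195f}.
In 31ebabb's history but not 86b195f's: {31ebabb, 4f3e902, 949c41a, a5e6c72, ccc5b54, e8367f7, f73bede} — 7 commits.

7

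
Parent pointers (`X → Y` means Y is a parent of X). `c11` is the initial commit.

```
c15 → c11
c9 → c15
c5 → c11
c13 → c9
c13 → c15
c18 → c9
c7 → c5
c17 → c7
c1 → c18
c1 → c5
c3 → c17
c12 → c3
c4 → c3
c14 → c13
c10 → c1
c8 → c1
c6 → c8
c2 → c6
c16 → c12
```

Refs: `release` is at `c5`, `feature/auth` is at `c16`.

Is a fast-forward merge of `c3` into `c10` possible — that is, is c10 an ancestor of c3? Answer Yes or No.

A fast-forward from c10 to c3 is possible iff c10 is an ancestor of c3.
Ancestors of c3: {c11, c17, c3, c5, c7}.
c10 is not among them, so fast-forward is not possible.

No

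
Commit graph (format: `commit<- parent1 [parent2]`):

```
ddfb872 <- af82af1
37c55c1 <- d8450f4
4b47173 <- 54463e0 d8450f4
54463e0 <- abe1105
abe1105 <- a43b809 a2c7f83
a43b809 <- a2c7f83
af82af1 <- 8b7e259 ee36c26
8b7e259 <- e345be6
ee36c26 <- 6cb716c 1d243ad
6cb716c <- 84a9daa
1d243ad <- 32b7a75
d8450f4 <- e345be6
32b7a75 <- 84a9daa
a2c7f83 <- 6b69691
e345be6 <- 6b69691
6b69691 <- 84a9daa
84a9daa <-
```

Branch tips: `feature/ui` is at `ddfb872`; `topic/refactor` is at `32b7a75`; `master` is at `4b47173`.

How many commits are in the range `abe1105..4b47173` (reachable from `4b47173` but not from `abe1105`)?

4

Reachable from 4b47173: {4b47173, 54463e0, 6b69691, 84a9daa, a2c7f83, a43b809, abe1105, d8450f4, e345be6}.
Reachable from abe1105: {6b69691, 84a9daa, a2c7f83, a43b809, abe1105}.
In 4b47173's history but not abe1105's: {4b47173, 54463e0, d8450f4, e345be6} — 4 commits.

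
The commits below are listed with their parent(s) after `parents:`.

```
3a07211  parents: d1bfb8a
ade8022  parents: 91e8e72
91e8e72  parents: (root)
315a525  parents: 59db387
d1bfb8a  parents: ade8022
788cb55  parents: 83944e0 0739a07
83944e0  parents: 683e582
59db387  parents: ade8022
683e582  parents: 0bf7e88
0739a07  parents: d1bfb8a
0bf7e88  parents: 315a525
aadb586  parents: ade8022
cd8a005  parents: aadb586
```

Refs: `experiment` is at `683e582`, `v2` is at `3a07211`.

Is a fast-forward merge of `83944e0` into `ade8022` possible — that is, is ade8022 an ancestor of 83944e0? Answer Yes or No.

Yes

A fast-forward from ade8022 to 83944e0 is possible iff ade8022 is an ancestor of 83944e0.
Ancestors of 83944e0: {0bf7e88, 315a525, 59db387, 683e582, 83944e0, 91e8e72, ade8022}.
ade8022 is among them, so fast-forward is possible.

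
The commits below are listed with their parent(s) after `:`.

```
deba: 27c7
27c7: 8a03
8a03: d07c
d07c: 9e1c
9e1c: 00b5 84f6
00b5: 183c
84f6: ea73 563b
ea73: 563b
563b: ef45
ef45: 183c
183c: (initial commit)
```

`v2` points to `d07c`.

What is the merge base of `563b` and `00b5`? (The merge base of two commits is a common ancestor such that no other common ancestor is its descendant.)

Ancestors of 563b: {183c, 563b, ef45}.
Ancestors of 00b5: {00b5, 183c}.
Common ancestors: {183c}.
The only common ancestor is 183c, so it is the merge base.

183c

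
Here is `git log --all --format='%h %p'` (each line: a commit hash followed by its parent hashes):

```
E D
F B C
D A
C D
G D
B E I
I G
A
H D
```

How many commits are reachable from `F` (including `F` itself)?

Walking parent pointers from F: reachable set = {A, B, C, D, E, F, G, I}.
That is 8 commits.

8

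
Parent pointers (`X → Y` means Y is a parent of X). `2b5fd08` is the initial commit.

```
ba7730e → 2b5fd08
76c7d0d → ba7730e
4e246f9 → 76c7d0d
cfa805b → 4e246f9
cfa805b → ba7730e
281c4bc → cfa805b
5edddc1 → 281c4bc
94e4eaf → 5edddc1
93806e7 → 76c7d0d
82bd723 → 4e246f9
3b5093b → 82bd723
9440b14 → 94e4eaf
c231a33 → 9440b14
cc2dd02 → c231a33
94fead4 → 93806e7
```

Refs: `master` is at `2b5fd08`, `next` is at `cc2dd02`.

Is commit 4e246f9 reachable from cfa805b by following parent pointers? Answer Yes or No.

Yes

Ancestors of cfa805b (commits reachable by following parents): {2b5fd08, 4e246f9, 76c7d0d, ba7730e, cfa805b}.
4e246f9 is in that set, so it is an ancestor of cfa805b.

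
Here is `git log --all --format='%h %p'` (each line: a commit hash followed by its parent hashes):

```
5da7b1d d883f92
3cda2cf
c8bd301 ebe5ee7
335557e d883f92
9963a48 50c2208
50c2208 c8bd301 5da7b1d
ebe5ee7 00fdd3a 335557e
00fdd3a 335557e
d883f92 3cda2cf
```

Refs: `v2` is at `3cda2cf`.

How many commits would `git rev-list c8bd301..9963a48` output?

3

Reachable from 9963a48: {00fdd3a, 335557e, 3cda2cf, 50c2208, 5da7b1d, 9963a48, c8bd301, d883f92, ebe5ee7}.
Reachable from c8bd301: {00fdd3a, 335557e, 3cda2cf, c8bd301, d883f92, ebe5ee7}.
In 9963a48's history but not c8bd301's: {50c2208, 5da7b1d, 9963a48} — 3 commits.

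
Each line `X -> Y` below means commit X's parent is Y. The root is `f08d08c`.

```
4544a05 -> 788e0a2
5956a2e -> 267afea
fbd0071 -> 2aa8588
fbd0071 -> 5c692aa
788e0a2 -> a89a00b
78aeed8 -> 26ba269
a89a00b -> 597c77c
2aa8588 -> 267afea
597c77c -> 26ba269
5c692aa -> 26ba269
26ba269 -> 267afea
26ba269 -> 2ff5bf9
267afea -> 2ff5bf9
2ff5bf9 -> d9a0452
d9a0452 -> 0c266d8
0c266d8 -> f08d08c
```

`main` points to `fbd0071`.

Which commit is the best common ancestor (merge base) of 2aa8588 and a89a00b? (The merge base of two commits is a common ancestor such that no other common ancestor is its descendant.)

267afea

Ancestors of 2aa8588: {0c266d8, 267afea, 2aa8588, 2ff5bf9, d9a0452, f08d08c}.
Ancestors of a89a00b: {0c266d8, 267afea, 26ba269, 2ff5bf9, 597c77c, a89a00b, d9a0452, f08d08c}.
Common ancestors: {0c266d8, 267afea, 2ff5bf9, d9a0452, f08d08c}.
Among these, 267afea is not an ancestor of any other common ancestor — it is the merge base.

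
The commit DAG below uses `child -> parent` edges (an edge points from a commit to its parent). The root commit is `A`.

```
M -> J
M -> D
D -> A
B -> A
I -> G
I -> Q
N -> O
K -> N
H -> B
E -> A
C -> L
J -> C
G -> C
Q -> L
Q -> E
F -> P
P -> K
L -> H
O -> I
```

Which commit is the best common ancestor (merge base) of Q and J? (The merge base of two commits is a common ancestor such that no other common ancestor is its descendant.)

Ancestors of Q: {A, B, E, H, L, Q}.
Ancestors of J: {A, B, C, H, J, L}.
Common ancestors: {A, B, H, L}.
Among these, L is not an ancestor of any other common ancestor — it is the merge base.

L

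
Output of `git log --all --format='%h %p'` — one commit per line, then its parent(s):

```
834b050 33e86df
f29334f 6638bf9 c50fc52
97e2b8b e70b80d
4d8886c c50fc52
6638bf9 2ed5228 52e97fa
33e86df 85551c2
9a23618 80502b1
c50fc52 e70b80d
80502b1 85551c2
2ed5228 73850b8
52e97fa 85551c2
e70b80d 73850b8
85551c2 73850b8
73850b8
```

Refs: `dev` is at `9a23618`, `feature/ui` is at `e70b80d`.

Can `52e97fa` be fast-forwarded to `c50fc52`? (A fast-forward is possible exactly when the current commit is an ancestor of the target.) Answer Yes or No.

No

A fast-forward from 52e97fa to c50fc52 is possible iff 52e97fa is an ancestor of c50fc52.
Ancestors of c50fc52: {73850b8, c50fc52, e70b80d}.
52e97fa is not among them, so fast-forward is not possible.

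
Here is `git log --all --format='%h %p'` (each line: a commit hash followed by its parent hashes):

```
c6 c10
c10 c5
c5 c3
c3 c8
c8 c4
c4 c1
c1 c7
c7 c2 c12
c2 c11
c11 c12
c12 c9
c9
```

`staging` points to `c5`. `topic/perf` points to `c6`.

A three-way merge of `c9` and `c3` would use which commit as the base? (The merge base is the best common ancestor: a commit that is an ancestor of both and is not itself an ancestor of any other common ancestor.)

c9

Ancestors of c9: {c9}.
Ancestors of c3: {c1, c11, c12, c2, c3, c4, c7, c8, c9}.
Common ancestors: {c9}.
The only common ancestor is c9, so it is the merge base.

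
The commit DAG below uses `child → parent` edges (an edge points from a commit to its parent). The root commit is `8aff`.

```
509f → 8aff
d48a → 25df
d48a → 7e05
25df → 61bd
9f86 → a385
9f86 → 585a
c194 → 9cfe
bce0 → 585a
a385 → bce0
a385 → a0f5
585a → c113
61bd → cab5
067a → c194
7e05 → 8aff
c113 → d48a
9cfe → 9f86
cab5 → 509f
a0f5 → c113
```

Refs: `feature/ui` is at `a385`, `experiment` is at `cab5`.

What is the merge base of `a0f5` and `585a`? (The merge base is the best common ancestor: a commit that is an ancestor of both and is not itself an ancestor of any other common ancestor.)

c113

Ancestors of a0f5: {25df, 509f, 61bd, 7e05, 8aff, a0f5, c113, cab5, d48a}.
Ancestors of 585a: {25df, 509f, 585a, 61bd, 7e05, 8aff, c113, cab5, d48a}.
Common ancestors: {25df, 509f, 61bd, 7e05, 8aff, c113, cab5, d48a}.
Among these, c113 is not an ancestor of any other common ancestor — it is the merge base.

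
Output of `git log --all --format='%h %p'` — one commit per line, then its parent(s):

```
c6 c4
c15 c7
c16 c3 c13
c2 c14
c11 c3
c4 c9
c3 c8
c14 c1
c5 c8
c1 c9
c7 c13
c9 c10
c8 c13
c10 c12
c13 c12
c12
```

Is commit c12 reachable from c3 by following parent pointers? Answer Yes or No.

Ancestors of c3 (commits reachable by following parents): {c12, c13, c3, c8}.
c12 is in that set, so it is an ancestor of c3.

Yes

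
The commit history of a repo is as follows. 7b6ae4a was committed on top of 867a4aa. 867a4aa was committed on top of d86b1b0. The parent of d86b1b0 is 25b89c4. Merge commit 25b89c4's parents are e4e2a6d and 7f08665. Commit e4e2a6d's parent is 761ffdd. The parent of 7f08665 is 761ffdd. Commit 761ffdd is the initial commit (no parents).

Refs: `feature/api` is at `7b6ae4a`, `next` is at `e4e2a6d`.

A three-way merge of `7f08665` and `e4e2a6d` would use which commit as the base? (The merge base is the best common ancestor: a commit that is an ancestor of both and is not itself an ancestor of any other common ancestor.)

Ancestors of 7f08665: {761ffdd, 7f08665}.
Ancestors of e4e2a6d: {761ffdd, e4e2a6d}.
Common ancestors: {761ffdd}.
The only common ancestor is 761ffdd, so it is the merge base.

761ffdd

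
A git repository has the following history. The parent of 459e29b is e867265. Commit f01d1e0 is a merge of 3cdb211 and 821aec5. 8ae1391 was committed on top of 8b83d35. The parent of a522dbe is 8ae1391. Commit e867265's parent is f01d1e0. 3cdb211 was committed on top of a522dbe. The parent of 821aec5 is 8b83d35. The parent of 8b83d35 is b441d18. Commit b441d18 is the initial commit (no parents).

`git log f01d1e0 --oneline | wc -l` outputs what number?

7

Walking parent pointers from f01d1e0: reachable set = {3cdb211, 821aec5, 8ae1391, 8b83d35, a522dbe, b441d18, f01d1e0}.
That is 7 commits.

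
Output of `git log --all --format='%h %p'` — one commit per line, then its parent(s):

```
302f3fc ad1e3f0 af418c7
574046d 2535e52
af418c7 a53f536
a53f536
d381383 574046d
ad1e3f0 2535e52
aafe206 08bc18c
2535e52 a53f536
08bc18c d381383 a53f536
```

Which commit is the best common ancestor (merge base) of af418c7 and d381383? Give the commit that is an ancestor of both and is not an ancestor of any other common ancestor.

Ancestors of af418c7: {a53f536, af418c7}.
Ancestors of d381383: {2535e52, 574046d, a53f536, d381383}.
Common ancestors: {a53f536}.
The only common ancestor is a53f536, so it is the merge base.

a53f536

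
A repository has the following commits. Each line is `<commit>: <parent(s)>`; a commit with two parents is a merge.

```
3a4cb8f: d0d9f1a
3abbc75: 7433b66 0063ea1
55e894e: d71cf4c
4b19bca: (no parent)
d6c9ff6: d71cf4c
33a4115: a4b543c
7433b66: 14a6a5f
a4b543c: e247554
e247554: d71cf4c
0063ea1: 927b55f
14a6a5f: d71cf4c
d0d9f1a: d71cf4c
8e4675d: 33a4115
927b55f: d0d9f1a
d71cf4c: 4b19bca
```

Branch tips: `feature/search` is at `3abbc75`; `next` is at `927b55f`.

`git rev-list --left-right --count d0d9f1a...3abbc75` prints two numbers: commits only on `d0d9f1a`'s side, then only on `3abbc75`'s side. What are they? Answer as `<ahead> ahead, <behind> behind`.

0 ahead, 5 behind

Reachable from d0d9f1a: {4b19bca, d0d9f1a, d71cf4c}.
Reachable from 3abbc75: {0063ea1, 14a6a5f, 3abbc75, 4b19bca, 7433b66, 927b55f, d0d9f1a, d71cf4c}.
Only in d0d9f1a's history (ahead): {} — 0.
Only in 3abbc75's history (behind): {0063ea1, 14a6a5f, 3abbc75, 7433b66, 927b55f} — 5.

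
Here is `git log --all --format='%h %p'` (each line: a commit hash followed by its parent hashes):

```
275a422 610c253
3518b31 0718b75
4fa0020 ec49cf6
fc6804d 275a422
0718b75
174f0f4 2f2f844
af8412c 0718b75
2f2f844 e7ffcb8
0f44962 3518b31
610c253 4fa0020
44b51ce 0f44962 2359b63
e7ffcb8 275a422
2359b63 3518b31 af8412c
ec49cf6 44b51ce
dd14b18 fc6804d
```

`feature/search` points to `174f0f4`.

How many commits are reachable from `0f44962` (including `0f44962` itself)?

Walking parent pointers from 0f44962: reachable set = {0718b75, 0f44962, 3518b31}.
That is 3 commits.

3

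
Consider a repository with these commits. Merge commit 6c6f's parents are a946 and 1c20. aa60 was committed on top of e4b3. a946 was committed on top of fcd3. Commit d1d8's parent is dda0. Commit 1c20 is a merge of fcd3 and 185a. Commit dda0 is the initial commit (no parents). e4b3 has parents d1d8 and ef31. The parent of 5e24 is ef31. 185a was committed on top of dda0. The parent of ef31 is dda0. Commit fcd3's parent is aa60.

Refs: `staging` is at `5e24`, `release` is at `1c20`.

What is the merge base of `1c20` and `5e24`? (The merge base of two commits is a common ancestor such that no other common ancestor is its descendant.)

ef31

Ancestors of 1c20: {185a, 1c20, aa60, d1d8, dda0, e4b3, ef31, fcd3}.
Ancestors of 5e24: {5e24, dda0, ef31}.
Common ancestors: {dda0, ef31}.
Among these, ef31 is not an ancestor of any other common ancestor — it is the merge base.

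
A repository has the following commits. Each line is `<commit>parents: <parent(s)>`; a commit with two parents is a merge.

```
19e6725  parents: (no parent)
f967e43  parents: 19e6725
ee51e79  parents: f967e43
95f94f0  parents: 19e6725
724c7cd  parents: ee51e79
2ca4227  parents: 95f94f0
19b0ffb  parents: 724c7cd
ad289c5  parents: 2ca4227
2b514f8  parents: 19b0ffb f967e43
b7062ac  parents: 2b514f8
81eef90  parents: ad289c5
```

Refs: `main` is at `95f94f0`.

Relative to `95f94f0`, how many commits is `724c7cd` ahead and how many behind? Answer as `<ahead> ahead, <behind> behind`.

3 ahead, 1 behind

Reachable from 724c7cd: {19e6725, 724c7cd, ee51e79, f967e43}.
Reachable from 95f94f0: {19e6725, 95f94f0}.
Only in 724c7cd's history (ahead): {724c7cd, ee51e79, f967e43} — 3.
Only in 95f94f0's history (behind): {95f94f0} — 1.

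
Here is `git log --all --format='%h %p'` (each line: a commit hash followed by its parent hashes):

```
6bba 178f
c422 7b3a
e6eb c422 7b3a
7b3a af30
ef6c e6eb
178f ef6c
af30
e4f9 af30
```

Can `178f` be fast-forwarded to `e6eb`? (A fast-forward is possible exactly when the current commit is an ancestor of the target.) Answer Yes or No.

No

A fast-forward from 178f to e6eb is possible iff 178f is an ancestor of e6eb.
Ancestors of e6eb: {7b3a, af30, c422, e6eb}.
178f is not among them, so fast-forward is not possible.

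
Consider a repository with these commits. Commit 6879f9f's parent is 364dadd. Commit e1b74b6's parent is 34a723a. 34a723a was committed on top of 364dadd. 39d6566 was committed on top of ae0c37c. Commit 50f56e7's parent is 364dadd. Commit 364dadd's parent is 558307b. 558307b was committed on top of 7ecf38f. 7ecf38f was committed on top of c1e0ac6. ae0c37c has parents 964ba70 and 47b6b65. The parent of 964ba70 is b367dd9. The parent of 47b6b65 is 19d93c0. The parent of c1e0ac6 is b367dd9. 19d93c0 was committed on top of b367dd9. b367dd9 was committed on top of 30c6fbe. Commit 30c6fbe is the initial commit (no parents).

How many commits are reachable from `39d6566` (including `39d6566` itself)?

Walking parent pointers from 39d6566: reachable set = {19d93c0, 30c6fbe, 39d6566, 47b6b65, 964ba70, ae0c37c, b367dd9}.
That is 7 commits.

7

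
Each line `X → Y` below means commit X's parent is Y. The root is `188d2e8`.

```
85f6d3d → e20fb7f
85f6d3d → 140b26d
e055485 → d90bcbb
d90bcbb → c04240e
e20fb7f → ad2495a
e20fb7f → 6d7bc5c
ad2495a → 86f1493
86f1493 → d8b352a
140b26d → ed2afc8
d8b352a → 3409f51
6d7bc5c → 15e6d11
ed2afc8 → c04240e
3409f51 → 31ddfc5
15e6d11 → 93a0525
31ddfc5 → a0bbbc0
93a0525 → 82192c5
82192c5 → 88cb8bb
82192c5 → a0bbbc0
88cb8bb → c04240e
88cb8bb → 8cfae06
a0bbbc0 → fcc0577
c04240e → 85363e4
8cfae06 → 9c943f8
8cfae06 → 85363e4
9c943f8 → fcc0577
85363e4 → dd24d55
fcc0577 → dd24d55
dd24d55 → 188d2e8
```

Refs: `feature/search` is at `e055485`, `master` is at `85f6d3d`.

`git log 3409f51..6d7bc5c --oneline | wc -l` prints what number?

Reachable from 6d7bc5c: {15e6d11, 188d2e8, 6d7bc5c, 82192c5, 85363e4, 88cb8bb, 8cfae06, 93a0525, 9c943f8, a0bbbc0, c04240e, dd24d55, fcc0577}.
Reachable from 3409f51: {188d2e8, 31ddfc5, 3409f51, a0bbbc0, dd24d55, fcc0577}.
In 6d7bc5c's history but not 3409f51's: {15e6d11, 6d7bc5c, 82192c5, 85363e4, 88cb8bb, 8cfae06, 93a0525, 9c943f8, c04240e} — 9 commits.

9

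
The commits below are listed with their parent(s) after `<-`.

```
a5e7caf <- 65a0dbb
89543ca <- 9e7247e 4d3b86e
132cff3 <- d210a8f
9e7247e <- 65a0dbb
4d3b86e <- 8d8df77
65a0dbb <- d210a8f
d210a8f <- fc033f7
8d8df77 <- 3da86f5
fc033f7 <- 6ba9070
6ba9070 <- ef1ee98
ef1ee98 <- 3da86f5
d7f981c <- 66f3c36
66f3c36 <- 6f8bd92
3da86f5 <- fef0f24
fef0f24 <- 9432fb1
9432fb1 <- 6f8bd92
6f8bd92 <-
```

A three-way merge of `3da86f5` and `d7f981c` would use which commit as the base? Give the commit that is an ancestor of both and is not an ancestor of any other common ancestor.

6f8bd92

Ancestors of 3da86f5: {3da86f5, 6f8bd92, 9432fb1, fef0f24}.
Ancestors of d7f981c: {66f3c36, 6f8bd92, d7f981c}.
Common ancestors: {6f8bd92}.
The only common ancestor is 6f8bd92, so it is the merge base.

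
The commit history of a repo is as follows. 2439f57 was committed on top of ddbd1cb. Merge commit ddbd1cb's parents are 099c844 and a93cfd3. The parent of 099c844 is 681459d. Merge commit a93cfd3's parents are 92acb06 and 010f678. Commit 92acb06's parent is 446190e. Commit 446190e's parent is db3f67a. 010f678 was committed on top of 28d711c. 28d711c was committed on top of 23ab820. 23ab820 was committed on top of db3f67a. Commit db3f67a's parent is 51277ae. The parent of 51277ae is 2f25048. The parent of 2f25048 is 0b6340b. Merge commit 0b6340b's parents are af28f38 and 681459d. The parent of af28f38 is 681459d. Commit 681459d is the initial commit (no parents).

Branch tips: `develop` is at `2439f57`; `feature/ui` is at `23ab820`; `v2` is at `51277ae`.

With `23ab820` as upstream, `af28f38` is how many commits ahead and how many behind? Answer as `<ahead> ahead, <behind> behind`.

0 ahead, 5 behind

Reachable from af28f38: {681459d, af28f38}.
Reachable from 23ab820: {0b6340b, 23ab820, 2f25048, 51277ae, 681459d, af28f38, db3f67a}.
Only in af28f38's history (ahead): {} — 0.
Only in 23ab820's history (behind): {0b6340b, 23ab820, 2f25048, 51277ae, db3f67a} — 5.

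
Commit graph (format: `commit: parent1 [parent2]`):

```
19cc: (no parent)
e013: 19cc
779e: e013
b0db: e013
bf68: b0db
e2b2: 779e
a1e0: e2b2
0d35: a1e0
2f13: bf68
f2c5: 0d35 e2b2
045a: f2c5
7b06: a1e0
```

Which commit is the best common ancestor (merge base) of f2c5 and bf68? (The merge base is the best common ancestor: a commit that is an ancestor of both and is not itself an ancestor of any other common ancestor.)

Ancestors of f2c5: {0d35, 19cc, 779e, a1e0, e013, e2b2, f2c5}.
Ancestors of bf68: {19cc, b0db, bf68, e013}.
Common ancestors: {19cc, e013}.
Among these, e013 is not an ancestor of any other common ancestor — it is the merge base.

e013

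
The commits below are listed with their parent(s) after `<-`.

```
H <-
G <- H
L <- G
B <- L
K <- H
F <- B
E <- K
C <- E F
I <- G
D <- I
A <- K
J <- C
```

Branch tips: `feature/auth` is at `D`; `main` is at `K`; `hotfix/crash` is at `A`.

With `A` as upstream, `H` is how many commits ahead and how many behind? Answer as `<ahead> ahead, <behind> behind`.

Reachable from H: {H}.
Reachable from A: {A, H, K}.
Only in H's history (ahead): {} — 0.
Only in A's history (behind): {A, K} — 2.

0 ahead, 2 behind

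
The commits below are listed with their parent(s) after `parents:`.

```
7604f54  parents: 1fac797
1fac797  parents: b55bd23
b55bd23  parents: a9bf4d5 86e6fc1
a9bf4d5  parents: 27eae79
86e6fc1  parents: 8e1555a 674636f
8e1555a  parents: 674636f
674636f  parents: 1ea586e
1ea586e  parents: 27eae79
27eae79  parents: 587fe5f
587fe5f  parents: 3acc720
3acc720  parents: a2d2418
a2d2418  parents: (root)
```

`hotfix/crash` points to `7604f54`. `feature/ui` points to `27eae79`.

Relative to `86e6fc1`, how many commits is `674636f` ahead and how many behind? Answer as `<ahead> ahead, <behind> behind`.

Reachable from 674636f: {1ea586e, 27eae79, 3acc720, 587fe5f, 674636f, a2d2418}.
Reachable from 86e6fc1: {1ea586e, 27eae79, 3acc720, 587fe5f, 674636f, 86e6fc1, 8e1555a, a2d2418}.
Only in 674636f's history (ahead): {} — 0.
Only in 86e6fc1's history (behind): {86e6fc1, 8e1555a} — 2.

0 ahead, 2 behind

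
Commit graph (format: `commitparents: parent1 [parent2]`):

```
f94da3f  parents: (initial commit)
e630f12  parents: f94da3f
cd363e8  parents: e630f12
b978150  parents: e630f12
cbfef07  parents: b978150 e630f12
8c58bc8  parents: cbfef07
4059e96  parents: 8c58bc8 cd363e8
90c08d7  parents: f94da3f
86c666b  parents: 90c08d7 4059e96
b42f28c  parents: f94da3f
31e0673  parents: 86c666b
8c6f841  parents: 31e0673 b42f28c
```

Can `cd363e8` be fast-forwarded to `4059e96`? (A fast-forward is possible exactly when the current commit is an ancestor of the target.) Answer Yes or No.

A fast-forward from cd363e8 to 4059e96 is possible iff cd363e8 is an ancestor of 4059e96.
Ancestors of 4059e96: {4059e96, 8c58bc8, b978150, cbfef07, cd363e8, e630f12, f94da3f}.
cd363e8 is among them, so fast-forward is possible.

Yes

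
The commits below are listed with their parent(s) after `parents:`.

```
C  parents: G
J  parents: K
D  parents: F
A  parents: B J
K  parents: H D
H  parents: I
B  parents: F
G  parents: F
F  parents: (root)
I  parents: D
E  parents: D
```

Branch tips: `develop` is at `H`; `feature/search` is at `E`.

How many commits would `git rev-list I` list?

Walking parent pointers from I: reachable set = {D, F, I}.
That is 3 commits.

3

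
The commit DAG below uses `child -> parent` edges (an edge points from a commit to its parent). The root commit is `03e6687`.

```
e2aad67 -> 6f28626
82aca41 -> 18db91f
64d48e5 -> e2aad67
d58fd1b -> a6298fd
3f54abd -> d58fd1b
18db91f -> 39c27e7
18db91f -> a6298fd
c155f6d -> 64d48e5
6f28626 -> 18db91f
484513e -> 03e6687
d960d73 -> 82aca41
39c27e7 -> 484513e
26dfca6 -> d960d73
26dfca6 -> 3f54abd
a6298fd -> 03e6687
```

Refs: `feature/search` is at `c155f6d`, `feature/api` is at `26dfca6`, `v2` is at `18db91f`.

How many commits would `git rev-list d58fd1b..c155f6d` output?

Reachable from c155f6d: {03e6687, 18db91f, 39c27e7, 484513e, 64d48e5, 6f28626, a6298fd, c155f6d, e2aad67}.
Reachable from d58fd1b: {03e6687, a6298fd, d58fd1b}.
In c155f6d's history but not d58fd1b's: {18db91f, 39c27e7, 484513e, 64d48e5, 6f28626, c155f6d, e2aad67} — 7 commits.

7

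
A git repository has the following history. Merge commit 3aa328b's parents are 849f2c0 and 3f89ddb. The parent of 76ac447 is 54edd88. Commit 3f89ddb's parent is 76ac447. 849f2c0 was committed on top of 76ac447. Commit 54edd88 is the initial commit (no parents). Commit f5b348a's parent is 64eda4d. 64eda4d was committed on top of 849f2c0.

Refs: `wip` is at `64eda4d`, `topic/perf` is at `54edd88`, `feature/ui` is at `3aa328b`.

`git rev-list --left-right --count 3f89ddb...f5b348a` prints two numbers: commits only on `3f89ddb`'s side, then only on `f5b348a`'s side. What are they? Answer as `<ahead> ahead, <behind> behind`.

1 ahead, 3 behind

Reachable from 3f89ddb: {3f89ddb, 54edd88, 76ac447}.
Reachable from f5b348a: {54edd88, 64eda4d, 76ac447, 849f2c0, f5b348a}.
Only in 3f89ddb's history (ahead): {3f89ddb} — 1.
Only in f5b348a's history (behind): {64eda4d, 849f2c0, f5b348a} — 3.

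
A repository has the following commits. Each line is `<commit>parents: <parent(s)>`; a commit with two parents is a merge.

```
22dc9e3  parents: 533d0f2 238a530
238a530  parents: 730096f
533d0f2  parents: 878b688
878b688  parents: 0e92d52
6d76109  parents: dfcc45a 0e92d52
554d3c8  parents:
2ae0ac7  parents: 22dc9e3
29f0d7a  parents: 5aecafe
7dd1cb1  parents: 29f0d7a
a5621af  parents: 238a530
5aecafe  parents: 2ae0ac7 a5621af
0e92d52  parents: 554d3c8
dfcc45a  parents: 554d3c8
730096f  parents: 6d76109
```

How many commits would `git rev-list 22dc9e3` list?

Walking parent pointers from 22dc9e3: reachable set = {0e92d52, 22dc9e3, 238a530, 533d0f2, 554d3c8, 6d76109, 730096f, 878b688, dfcc45a}.
That is 9 commits.

9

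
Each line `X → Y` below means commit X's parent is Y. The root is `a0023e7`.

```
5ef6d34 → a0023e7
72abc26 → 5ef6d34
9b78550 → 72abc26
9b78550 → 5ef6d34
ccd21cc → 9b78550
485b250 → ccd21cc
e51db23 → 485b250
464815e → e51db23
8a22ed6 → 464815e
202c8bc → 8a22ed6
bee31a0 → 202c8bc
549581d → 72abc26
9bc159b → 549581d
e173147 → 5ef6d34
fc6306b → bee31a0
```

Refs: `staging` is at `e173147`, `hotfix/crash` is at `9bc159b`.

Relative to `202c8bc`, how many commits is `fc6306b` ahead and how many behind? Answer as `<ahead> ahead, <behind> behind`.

2 ahead, 0 behind

Reachable from fc6306b: {202c8bc, 464815e, 485b250, 5ef6d34, 72abc26, 8a22ed6, 9b78550, a0023e7, bee31a0, ccd21cc, e51db23, fc6306b}.
Reachable from 202c8bc: {202c8bc, 464815e, 485b250, 5ef6d34, 72abc26, 8a22ed6, 9b78550, a0023e7, ccd21cc, e51db23}.
Only in fc6306b's history (ahead): {bee31a0, fc6306b} — 2.
Only in 202c8bc's history (behind): {} — 0.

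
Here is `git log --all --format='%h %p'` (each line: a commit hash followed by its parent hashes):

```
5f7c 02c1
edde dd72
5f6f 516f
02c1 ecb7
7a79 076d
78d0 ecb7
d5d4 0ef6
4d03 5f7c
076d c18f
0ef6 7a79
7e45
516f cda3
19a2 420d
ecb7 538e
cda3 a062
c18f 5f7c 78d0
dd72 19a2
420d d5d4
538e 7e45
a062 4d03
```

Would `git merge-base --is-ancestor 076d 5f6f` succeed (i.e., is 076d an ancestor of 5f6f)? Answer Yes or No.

Ancestors of 5f6f: {02c1, 4d03, 516f, 538e, 5f6f, 5f7c, 7e45, a062, cda3, ecb7}.
076d is not in that set, so it is not an ancestor of 5f6f.

No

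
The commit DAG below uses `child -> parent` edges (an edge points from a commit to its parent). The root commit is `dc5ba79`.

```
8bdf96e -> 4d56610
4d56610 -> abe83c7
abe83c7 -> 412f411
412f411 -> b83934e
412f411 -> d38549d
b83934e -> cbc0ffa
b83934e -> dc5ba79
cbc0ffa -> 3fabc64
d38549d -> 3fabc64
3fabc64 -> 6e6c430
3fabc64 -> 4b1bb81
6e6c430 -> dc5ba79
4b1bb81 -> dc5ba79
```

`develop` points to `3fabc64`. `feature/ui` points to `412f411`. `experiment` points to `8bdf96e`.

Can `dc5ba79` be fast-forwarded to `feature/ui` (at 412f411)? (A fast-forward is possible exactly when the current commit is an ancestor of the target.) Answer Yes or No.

A fast-forward from dc5ba79 to 412f411 is possible iff dc5ba79 is an ancestor of 412f411.
Ancestors of 412f411: {3fabc64, 412f411, 4b1bb81, 6e6c430, b83934e, cbc0ffa, d38549d, dc5ba79}.
dc5ba79 is among them, so fast-forward is possible.

Yes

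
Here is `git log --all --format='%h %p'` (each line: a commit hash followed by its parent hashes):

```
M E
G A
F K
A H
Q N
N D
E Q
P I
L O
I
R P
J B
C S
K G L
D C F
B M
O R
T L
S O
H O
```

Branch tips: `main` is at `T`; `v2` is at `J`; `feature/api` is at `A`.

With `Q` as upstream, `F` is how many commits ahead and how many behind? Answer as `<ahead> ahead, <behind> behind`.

0 ahead, 5 behind

Reachable from F: {A, F, G, H, I, K, L, O, P, R}.
Reachable from Q: {A, C, D, F, G, H, I, K, L, N, O, P, Q, R, S}.
Only in F's history (ahead): {} — 0.
Only in Q's history (behind): {C, D, N, Q, S} — 5.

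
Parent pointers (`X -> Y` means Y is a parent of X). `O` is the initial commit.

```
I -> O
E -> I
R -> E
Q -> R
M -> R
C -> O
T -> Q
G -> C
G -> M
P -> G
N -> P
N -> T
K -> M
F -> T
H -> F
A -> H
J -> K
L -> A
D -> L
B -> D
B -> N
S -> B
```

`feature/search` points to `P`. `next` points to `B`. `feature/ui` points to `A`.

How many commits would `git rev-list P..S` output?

10

Reachable from S: {A, B, C, D, E, F, G, H, I, L, M, N, O, P, Q, R, S, T}.
Reachable from P: {C, E, G, I, M, O, P, R}.
In S's history but not P's: {A, B, D, F, H, L, N, Q, S, T} — 10 commits.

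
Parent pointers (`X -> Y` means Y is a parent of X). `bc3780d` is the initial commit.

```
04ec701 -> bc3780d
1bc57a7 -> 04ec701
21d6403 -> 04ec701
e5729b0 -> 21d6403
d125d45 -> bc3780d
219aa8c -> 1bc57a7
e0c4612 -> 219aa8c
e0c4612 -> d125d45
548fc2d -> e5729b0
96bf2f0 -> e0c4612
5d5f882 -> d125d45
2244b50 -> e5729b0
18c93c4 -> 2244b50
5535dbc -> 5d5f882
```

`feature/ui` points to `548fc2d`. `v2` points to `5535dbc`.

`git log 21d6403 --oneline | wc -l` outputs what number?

Walking parent pointers from 21d6403: reachable set = {04ec701, 21d6403, bc3780d}.
That is 3 commits.

3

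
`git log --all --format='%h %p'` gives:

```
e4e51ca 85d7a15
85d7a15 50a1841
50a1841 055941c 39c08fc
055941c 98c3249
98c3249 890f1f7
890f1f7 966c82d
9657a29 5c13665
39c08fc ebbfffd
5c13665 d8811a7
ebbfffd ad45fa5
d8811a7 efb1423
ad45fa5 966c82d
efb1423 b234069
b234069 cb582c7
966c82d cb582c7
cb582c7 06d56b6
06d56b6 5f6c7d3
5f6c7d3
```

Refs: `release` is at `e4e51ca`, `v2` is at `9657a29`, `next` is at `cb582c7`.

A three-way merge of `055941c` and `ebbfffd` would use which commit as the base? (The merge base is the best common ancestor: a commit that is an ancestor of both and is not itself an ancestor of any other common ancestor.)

966c82d

Ancestors of 055941c: {055941c, 06d56b6, 5f6c7d3, 890f1f7, 966c82d, 98c3249, cb582c7}.
Ancestors of ebbfffd: {06d56b6, 5f6c7d3, 966c82d, ad45fa5, cb582c7, ebbfffd}.
Common ancestors: {06d56b6, 5f6c7d3, 966c82d, cb582c7}.
Among these, 966c82d is not an ancestor of any other common ancestor — it is the merge base.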